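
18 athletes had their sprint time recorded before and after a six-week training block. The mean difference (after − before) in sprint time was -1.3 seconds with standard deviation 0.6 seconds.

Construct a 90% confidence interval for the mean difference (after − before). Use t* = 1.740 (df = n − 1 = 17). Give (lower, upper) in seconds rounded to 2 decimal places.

Paired design: SE = s_d/√n = 0.6/√18 = 0.1414.
t* = 1.740; margin of error = 1.740 × 0.1414 = 0.2460.
-1.3 ± 0.2460 → (-1.55, -1.05).

(-1.55, -1.05)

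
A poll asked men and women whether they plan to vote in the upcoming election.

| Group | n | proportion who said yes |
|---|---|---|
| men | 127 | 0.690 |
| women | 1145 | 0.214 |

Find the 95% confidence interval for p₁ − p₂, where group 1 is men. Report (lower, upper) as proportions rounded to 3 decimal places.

(0.392, 0.560)

The two standard errors are √(0.6900×0.3100/127) = 0.04104 and √(0.2140×0.7860/1145) = 0.01212.
Because the samples are independent, SE_diff = √(0.04104² + 0.01212²) = 0.04279.
Using z* = 1.960 for 95%, ME = 1.960 × 0.04279 = 0.08387.
p̂₁ − p̂₂ = 0.4760; interval 0.4760 ± 0.08387 gives (0.392, 0.560).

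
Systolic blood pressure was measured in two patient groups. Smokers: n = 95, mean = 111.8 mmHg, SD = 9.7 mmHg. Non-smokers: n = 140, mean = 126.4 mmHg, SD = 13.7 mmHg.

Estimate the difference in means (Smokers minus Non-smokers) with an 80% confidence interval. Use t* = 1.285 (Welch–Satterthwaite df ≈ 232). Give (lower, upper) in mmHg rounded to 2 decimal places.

(-16.56, -12.64)

SE₁ = s₁/√n₁ = 9.7/√95 = 0.9952; SE₂ = 13.7/√140 = 1.1579.
Independent samples, unequal variances: SE_diff = √(SE₁² + SE₂²) = √(0.99042304 + 1.34073241) = 1.5268.
t* = 1.285, so margin of error = 1.285 × 1.5268 = 1.9619.
Difference in means = 111.8 − 126.4 = -14.6000.
-14.6000 ± 1.9619 → (-16.56, -12.64).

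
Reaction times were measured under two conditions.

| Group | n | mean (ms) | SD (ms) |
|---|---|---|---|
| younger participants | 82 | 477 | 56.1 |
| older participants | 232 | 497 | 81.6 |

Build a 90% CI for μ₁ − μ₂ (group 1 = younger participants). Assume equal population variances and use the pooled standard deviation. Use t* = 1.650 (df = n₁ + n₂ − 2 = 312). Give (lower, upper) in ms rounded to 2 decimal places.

s_p = √[((n₁−1)s₁² + (n₂−1)s₂²)/(n₁+n₂−2)] = √[(81·56.1² + 231·81.6²)/312] = 75.8087.
SE = 75.8087·√(1/82 + 1/232) = 9.7394.
With t* = 1.650, margin = 1.650 × 9.7394 = 16.0700.
x̄₁ − x̄₂ = 477 − 497 = -20.0000; interval -20.0000 ± 16.0700 = (-36.07, -3.93).

(-36.07, -3.93)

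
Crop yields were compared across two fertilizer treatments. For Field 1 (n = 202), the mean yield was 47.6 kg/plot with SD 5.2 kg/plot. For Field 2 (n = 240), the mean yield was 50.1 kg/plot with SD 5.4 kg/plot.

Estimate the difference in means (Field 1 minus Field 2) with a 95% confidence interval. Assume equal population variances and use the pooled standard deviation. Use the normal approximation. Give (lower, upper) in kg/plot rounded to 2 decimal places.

Pooled variance s_p² = [201·5.2² + 239·5.4²] / (202+240−2) = 28.1915, so s_p = 5.3096.
SE_diff = s_p·√(1/n₁ + 1/n₂) = 5.3096·√(1/202 + 1/240) = 0.5070.
z* = 1.960; margin = 1.960 × 0.5070 = 0.9937.
Difference = 47.6 − 50.1 = -2.5000.
-2.5000 ± 0.9937 → (-3.49, -1.51).

(-3.49, -1.51)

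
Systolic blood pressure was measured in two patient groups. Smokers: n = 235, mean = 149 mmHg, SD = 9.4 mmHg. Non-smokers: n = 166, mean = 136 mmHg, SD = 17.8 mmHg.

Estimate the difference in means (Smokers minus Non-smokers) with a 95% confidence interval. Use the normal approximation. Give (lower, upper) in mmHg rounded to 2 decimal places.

(10.04, 15.96)

SE₁ = s₁/√n₁ = 9.4/√235 = 0.6132; SE₂ = 17.8/√166 = 1.3815.
Independent samples, unequal variances: SE_diff = √(SE₁² + SE₂²) = √(0.37601424 + 1.90854225) = 1.5115.
z* = 1.960, so margin of error = 1.960 × 1.5115 = 2.9625.
Difference in means = 149 − 136 = 13.0000.
13.0000 ± 2.9625 → (10.04, 15.96).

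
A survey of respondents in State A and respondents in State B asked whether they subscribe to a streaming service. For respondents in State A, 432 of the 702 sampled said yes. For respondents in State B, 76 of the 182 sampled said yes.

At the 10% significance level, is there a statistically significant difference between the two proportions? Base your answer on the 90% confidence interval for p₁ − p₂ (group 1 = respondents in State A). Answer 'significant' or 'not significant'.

significant

Sample proportions: 432/702 = 0.6154, 76/182 = 0.4176.
Each SE is √(p̂(1−p̂)/n): √(0.6154·0.3846/702) = 0.01836 and √(0.4176·0.5824/182) = 0.03656.
SE(p̂₁ − p̂₂) = √(SE₁² + SE₂²) = √(0.0003370896 + 0.0013366336) = 0.04091, since the two samples are independent.
At 90% confidence z* = 1.645; margin = 1.645 × 0.04091 = 0.06730.
The difference is 0.6154 − 0.4176 = 0.1978, so the interval is 0.1978 ± 0.06730 = (0.13050, 0.26510).
The interval (0.13050, 0.26510) does not contain 0, so the difference is significant.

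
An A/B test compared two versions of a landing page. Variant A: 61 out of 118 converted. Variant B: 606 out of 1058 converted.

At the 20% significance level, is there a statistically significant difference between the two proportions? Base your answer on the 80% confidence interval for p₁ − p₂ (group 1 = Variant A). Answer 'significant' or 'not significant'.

p̂₁ = 61/118 = 0.5169 and p̂₂ = 606/1058 = 0.5728.
SE₁ = √(p̂₁(1−p̂₁)/n₁) = √(0.5169·0.4831/118) = 0.04600; SE₂ = √(0.5728·0.4272/1058) = 0.01521.
Independent samples: SE of the difference = √(SE₁² + SE₂²) = √(0.002116 + 0.0002313441) = 0.04845.
z* for 80% confidence is 1.282, so the margin of error is 1.282 × 0.04845 = 0.06211.
Point estimate p̂₁ − p̂₂ = 0.5169 − 0.5728 = -0.0559.
-0.0559 ± 0.06211 → (-0.11801, 0.00621).
The interval (-0.11801, 0.00621) contains 0, so the difference is not significant.

not significant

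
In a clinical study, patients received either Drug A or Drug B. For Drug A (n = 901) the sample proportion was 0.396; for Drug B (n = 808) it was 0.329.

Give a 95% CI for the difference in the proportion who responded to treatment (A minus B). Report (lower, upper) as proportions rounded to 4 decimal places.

SE₁ = √(p̂₁(1−p̂₁)/n₁) = √(0.3960·0.6040/901) = 0.01629; SE₂ = √(0.3290·0.6710/808) = 0.01653.
Independent samples: SE of the difference = √(SE₁² + SE₂²) = √(0.0002653641 + 0.0002732409) = 0.02321.
z* for 95% confidence is 1.960, so the margin of error is 1.960 × 0.02321 = 0.04549.
Point estimate p̂₁ − p̂₂ = 0.3960 − 0.3290 = 0.0670.
0.0670 ± 0.04549 → (0.0215, 0.1125).

(0.0215, 0.1125)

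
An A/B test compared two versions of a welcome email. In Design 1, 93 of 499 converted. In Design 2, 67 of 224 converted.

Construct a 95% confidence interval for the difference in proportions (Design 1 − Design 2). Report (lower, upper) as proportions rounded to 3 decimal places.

Sample proportions: 93/499 = 0.1864, 67/224 = 0.2991.
Each SE is √(p̂(1−p̂)/n): √(0.1864·0.8136/499) = 0.01743 and √(0.2991·0.7009/224) = 0.03059.
SE(p̂₁ − p̂₂) = √(SE₁² + SE₂²) = √(0.0003038049 + 0.0009357481) = 0.03521, since the two samples are independent.
At 95% confidence z* = 1.960; margin = 1.960 × 0.03521 = 0.06901.
The difference is 0.1864 − 0.2991 = -0.1127, so the interval is -0.1127 ± 0.06901 = (-0.182, -0.044).

(-0.182, -0.044)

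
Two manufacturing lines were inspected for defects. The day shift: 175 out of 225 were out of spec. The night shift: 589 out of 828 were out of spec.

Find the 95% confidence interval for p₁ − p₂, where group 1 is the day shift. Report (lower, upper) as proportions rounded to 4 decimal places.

First, p̂₁ = 175/225 = 0.7778; p̂₂ = 589/828 = 0.7114.
The two standard errors are √(0.7778×0.2222/225) = 0.02771 and √(0.7114×0.2886/828) = 0.01575.
Because the samples are independent, SE_diff = √(0.02771² + 0.01575²) = 0.03187.
Using z* = 1.960 for 95%, ME = 1.960 × 0.03187 = 0.06247.
p̂₁ − p̂₂ = 0.0664; interval 0.0664 ± 0.06247 gives (0.0039, 0.1289).

(0.0039, 0.1289)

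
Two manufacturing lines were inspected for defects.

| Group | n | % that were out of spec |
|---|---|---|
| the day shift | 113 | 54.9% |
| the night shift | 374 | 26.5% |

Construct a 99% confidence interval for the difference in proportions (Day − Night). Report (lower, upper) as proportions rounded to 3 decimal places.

The two standard errors are √(0.5490×0.4510/113) = 0.04681 and √(0.2650×0.7350/374) = 0.02282.
Because the samples are independent, SE_diff = √(0.04681² + 0.02282²) = 0.05208.
Using z* = 2.576 for 99%, ME = 2.576 × 0.05208 = 0.13416.
p̂₁ − p̂₂ = 0.2840; interval 0.2840 ± 0.13416 gives (0.150, 0.418).

(0.150, 0.418)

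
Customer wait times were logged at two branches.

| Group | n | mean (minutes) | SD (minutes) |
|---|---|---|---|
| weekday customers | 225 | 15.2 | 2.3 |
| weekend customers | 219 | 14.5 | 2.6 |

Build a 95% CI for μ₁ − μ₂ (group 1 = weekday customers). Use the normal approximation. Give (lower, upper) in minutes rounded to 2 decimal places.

(0.24, 1.16)

Standard errors of each mean: 2.3/√225 = 0.1533 and 2.6/√219 = 0.1757.
SE(x̄₁ − x̄₂) = √(0.1533² + 0.1757²) = 0.2332 for independent samples with unequal variances.
With z* = 1.960, the margin is 1.960 × 0.2332 = 0.4571.
x̄₁ − x̄₂ = 15.2 − 14.5 = 0.7000; the interval is 0.7000 ± 0.4571 = (0.24, 1.16).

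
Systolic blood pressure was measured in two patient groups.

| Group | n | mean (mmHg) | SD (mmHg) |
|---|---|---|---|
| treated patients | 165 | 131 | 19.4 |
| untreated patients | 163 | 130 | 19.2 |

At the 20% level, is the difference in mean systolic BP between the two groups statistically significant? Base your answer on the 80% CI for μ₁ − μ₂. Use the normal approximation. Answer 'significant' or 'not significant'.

not significant

SE₁ = s₁/√n₁ = 19.4/√165 = 1.5103; SE₂ = 19.2/√163 = 1.5039.
Independent samples, unequal variances: SE_diff = √(SE₁² + SE₂²) = √(2.28100609 + 2.26171521) = 2.1314.
z* = 1.282, so margin of error = 1.282 × 2.1314 = 2.7325.
Difference in means = 131 − 130 = 1.0000.
1.0000 ± 2.7325 → (-1.7325, 3.7325).
The interval (-1.7325, 3.7325) contains 0, so the difference is not significant.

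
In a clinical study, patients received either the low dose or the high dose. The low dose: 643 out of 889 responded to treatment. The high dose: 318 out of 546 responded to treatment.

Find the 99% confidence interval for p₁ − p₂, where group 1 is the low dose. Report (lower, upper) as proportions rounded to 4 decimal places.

Sample proportions: 643/889 = 0.7233, 318/546 = 0.5824.
Each SE is √(p̂(1−p̂)/n): √(0.7233·0.2767/889) = 0.01500 and √(0.5824·0.4176/546) = 0.02111.
SE(p̂₁ − p̂₂) = √(SE₁² + SE₂²) = √(0.000225 + 0.0004456321) = 0.02590, since the two samples are independent.
At 99% confidence z* = 2.576; margin = 2.576 × 0.02590 = 0.06672.
The difference is 0.7233 − 0.5824 = 0.1409, so the interval is 0.1409 ± 0.06672 = (0.0742, 0.2076).

(0.0742, 0.2076)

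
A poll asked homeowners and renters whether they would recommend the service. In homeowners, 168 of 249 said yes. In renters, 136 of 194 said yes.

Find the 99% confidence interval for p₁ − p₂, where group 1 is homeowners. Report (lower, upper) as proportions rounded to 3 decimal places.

First, p̂₁ = 168/249 = 0.6747; p̂₂ = 136/194 = 0.7010.
The two standard errors are √(0.6747×0.3253/249) = 0.02969 and √(0.7010×0.2990/194) = 0.03287.
Because the samples are independent, SE_diff = √(0.02969² + 0.03287²) = 0.04429.
Using z* = 2.576 for 99%, ME = 2.576 × 0.04429 = 0.11409.
p̂₁ − p̂₂ = -0.0263; interval -0.0263 ± 0.11409 gives (-0.140, 0.088).

(-0.140, 0.088)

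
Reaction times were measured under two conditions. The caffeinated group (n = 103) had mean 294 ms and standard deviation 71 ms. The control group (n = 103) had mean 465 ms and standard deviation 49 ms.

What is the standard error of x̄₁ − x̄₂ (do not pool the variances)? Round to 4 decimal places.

Standard errors of each mean: 71/√103 = 6.9958 and 49/√103 = 4.8281.
SE(x̄₁ − x̄₂) = √(6.9958² + 4.8281²) = 8.5001 for independent samples with unequal variances.

8.5001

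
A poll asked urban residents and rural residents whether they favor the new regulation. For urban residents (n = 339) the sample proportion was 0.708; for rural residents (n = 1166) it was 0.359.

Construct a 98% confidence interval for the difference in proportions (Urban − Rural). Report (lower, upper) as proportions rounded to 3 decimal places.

(0.283, 0.415)

SE₁ = √(p̂₁(1−p̂₁)/n₁) = √(0.7080·0.2920/339) = 0.02469; SE₂ = √(0.3590·0.6410/1166) = 0.01405.
Independent samples: SE of the difference = √(SE₁² + SE₂²) = √(0.0006095961 + 0.0001974025) = 0.02841.
z* for 98% confidence is 2.326, so the margin of error is 2.326 × 0.02841 = 0.06608.
Point estimate p̂₁ − p̂₂ = 0.7080 − 0.3590 = 0.3490.
0.3490 ± 0.06608 → (0.283, 0.415).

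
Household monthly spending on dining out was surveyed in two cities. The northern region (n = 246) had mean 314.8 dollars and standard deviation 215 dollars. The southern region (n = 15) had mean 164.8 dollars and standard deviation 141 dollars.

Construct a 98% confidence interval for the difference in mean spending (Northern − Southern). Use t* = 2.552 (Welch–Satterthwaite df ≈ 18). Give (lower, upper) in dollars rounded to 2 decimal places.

(50.72, 249.28)

Standard errors of each mean: 215/√246 = 13.7079 and 141/√15 = 36.4060.
SE(x̄₁ − x̄₂) = √(13.7079² + 36.4060²) = 38.9012 for independent samples with unequal variances.
With t* = 2.552, the margin is 2.552 × 38.9012 = 99.2759.
x̄₁ − x̄₂ = 314.8 − 164.8 = 150.0000; the interval is 150.0000 ± 99.2759 = (50.72, 249.28).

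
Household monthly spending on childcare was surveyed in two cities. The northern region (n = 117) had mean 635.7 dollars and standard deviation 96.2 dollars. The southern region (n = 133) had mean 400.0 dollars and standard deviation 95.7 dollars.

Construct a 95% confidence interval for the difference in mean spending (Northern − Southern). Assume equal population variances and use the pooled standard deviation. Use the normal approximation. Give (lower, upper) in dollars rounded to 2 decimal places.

(211.87, 259.53)

Pooled variance s_p² = [116·96.2² + 132·95.7²] / (117+133−2) = 9203.3698, so s_p = 95.9342.
SE_diff = s_p·√(1/n₁ + 1/n₂) = 95.9342·√(1/117 + 1/133) = 12.1598.
z* = 1.960; margin = 1.960 × 12.1598 = 23.8332.
Difference = 635.7 − 400.0 = 235.7000.
235.7000 ± 23.8332 → (211.87, 259.53).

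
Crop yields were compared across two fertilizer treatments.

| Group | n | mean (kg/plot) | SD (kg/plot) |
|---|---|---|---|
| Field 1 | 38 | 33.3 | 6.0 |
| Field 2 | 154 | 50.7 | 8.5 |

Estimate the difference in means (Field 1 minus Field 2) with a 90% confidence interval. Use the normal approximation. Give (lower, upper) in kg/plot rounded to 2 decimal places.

(-19.36, -15.44)

Per-group SEs: s₁/√n₁ = 6.0/√38 = 0.9733, s₂/√n₂ = 8.5/√154 = 0.6849.
Unpooled SE of the difference: √(0.94731289 + 0.46908801) = 1.1901.
Margin of error = z* · SE = 1.645 × 1.1901 = 1.9577.
x̄₁ − x̄₂ = 33.3 − 50.7 = -17.4000.
CI: -17.4000 ± 1.9577 = (-19.36, -15.44).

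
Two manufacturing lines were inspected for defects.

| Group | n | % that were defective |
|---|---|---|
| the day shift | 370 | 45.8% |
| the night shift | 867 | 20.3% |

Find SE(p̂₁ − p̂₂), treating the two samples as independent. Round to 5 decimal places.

Each SE is √(p̂(1−p̂)/n): √(0.4580·0.5420/370) = 0.02590 and √(0.2030·0.7970/867) = 0.01366.
SE(p̂₁ − p̂₂) = √(SE₁² + SE₂²) = √(0.00067081 + 0.0001865956) = 0.02928, since the two samples are independent.

0.02928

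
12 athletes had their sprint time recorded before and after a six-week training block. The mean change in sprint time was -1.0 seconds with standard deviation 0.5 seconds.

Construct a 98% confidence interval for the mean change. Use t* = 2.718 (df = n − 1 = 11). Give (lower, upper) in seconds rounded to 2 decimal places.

This is a matched-pairs design, so SE = s_d/√n = 0.5/√12 = 0.1443.
Margin = 2.718 × 0.1443 = 0.3922; the interval is -1.0 ± 0.3922 = (-1.39, -0.61).

(-1.39, -0.61)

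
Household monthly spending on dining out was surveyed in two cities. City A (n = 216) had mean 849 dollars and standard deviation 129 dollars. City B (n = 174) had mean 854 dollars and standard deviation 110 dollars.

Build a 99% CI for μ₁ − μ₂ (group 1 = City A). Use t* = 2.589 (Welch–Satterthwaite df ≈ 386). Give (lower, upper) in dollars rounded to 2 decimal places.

(-36.35, 26.35)

Standard errors of each mean: 129/√216 = 8.7773 and 110/√174 = 8.3391.
SE(x̄₁ − x̄₂) = √(8.7773² + 8.3391²) = 12.1071 for independent samples with unequal variances.
With t* = 2.589, the margin is 2.589 × 12.1071 = 31.3453.
x̄₁ − x̄₂ = 849 − 854 = -5.0000; the interval is -5.0000 ± 31.3453 = (-36.35, 26.35).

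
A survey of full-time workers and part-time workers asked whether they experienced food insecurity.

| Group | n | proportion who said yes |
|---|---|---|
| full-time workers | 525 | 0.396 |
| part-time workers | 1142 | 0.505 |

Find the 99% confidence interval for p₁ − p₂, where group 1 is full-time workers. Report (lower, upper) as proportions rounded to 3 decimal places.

(-0.176, -0.042)

The two standard errors are √(0.3960×0.6040/525) = 0.02134 and √(0.5050×0.4950/1142) = 0.01480.
Because the samples are independent, SE_diff = √(0.02134² + 0.01480²) = 0.02597.
Using z* = 2.576 for 99%, ME = 2.576 × 0.02597 = 0.06690.
p̂₁ − p̂₂ = -0.1090; interval -0.1090 ± 0.06690 gives (-0.176, -0.042).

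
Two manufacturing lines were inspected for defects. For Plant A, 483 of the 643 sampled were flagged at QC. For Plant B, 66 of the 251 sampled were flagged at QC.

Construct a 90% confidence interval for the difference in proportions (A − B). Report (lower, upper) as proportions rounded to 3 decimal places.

(0.435, 0.542)

p̂₁ = 483/643 = 0.7512 and p̂₂ = 66/251 = 0.2629.
SE₁ = √(p̂₁(1−p̂₁)/n₁) = √(0.7512·0.2488/643) = 0.01705; SE₂ = √(0.2629·0.7371/251) = 0.02779.
Independent samples: SE of the difference = √(SE₁² + SE₂²) = √(0.0002907025 + 0.0007722841) = 0.03260.
z* for 90% confidence is 1.645, so the margin of error is 1.645 × 0.03260 = 0.05363.
Point estimate p̂₁ − p̂₂ = 0.7512 − 0.2629 = 0.4883.
0.4883 ± 0.05363 → (0.435, 0.542).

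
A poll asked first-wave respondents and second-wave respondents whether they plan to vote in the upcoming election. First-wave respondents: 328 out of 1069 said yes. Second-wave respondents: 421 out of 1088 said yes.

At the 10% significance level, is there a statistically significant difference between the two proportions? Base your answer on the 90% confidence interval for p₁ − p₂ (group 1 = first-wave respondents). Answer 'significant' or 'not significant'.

First, p̂₁ = 328/1069 = 0.3068; p̂₂ = 421/1088 = 0.3869.
The two standard errors are √(0.3068×0.6932/1069) = 0.01410 and √(0.3869×0.6131/1088) = 0.01477.
Because the samples are independent, SE_diff = √(0.01410² + 0.01477²) = 0.02042.
Using z* = 1.645 for 90%, ME = 1.645 × 0.02042 = 0.03359.
p̂₁ − p̂₂ = -0.0801; interval -0.0801 ± 0.03359 gives (-0.11369, -0.04651).
The interval (-0.11369, -0.04651) does not contain 0, so the difference is significant.

significant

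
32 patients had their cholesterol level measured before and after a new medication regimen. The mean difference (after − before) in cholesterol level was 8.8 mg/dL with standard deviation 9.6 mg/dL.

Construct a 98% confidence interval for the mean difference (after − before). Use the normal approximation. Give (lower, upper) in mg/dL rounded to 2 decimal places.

(4.85, 12.75)

Paired design: SE = s_d/√n = 9.6/√32 = 1.6971.
z* = 2.326; margin of error = 2.326 × 1.6971 = 3.9475.
8.8 ± 3.9475 → (4.85, 12.75).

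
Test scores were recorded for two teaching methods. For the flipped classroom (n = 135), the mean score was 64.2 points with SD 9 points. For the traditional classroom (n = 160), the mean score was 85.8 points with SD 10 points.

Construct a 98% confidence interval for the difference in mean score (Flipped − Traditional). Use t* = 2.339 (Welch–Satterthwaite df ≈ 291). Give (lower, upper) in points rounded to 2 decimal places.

(-24.19, -19.01)

Per-group SEs: s₁/√n₁ = 9/√135 = 0.7746, s₂/√n₂ = 10/√160 = 0.7906.
Unpooled SE of the difference: √(0.60000516 + 0.62504836) = 1.1068.
Margin of error = t* · SE = 2.339 × 1.1068 = 2.5888.
x̄₁ − x̄₂ = 64.2 − 85.8 = -21.6000.
CI: -21.6000 ± 2.5888 = (-24.19, -19.01).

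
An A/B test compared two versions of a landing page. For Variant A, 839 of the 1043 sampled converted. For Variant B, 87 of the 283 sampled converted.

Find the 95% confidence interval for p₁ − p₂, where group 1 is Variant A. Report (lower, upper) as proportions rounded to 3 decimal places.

First, p̂₁ = 839/1043 = 0.8044; p̂₂ = 87/283 = 0.3074.
The two standard errors are √(0.8044×0.1956/1043) = 0.01228 and √(0.3074×0.6926/283) = 0.02743.
Because the samples are independent, SE_diff = √(0.01228² + 0.02743²) = 0.03005.
Using z* = 1.960 for 95%, ME = 1.960 × 0.03005 = 0.05890.
p̂₁ − p̂₂ = 0.4970; interval 0.4970 ± 0.05890 gives (0.438, 0.556).

(0.438, 0.556)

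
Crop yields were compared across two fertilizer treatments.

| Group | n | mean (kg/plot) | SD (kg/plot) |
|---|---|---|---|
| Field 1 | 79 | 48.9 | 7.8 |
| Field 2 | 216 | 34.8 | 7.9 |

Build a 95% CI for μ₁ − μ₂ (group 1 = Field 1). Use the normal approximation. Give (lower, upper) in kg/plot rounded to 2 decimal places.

SE₁ = s₁/√n₁ = 7.8/√79 = 0.8776; SE₂ = 7.9/√216 = 0.5375.
Independent samples, unequal variances: SE_diff = √(SE₁² + SE₂²) = √(0.77018176 + 0.28890625) = 1.0291.
z* = 1.960, so margin of error = 1.960 × 1.0291 = 2.0170.
Difference in means = 48.9 − 34.8 = 14.1000.
14.1000 ± 2.0170 → (12.08, 16.12).

(12.08, 16.12)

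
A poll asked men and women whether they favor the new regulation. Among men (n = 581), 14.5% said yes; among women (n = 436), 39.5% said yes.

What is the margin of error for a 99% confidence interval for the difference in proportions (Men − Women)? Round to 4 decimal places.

0.0711

SE₁ = √(p̂₁(1−p̂₁)/n₁) = √(0.1450·0.8550/581) = 0.01461; SE₂ = √(0.3950·0.6050/436) = 0.02341.
Independent samples: SE of the difference = √(SE₁² + SE₂²) = √(0.0002134521 + 0.0005480281) = 0.02759.
z* for 99% confidence is 2.576, so the margin of error is 2.576 × 0.02759 = 0.07107.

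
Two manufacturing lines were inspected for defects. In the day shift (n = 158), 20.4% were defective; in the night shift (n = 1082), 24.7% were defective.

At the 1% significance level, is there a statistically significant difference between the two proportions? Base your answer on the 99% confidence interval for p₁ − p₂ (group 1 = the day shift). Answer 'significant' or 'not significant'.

not significant

Each SE is √(p̂(1−p̂)/n): √(0.2040·0.7960/158) = 0.03206 and √(0.2470·0.7530/1082) = 0.01311.
SE(p̂₁ − p̂₂) = √(SE₁² + SE₂²) = √(0.0010278436 + 0.0001718721) = 0.03464, since the two samples are independent.
At 99% confidence z* = 2.576; margin = 2.576 × 0.03464 = 0.08923.
The difference is 0.2040 − 0.2470 = -0.0430, so the interval is -0.0430 ± 0.08923 = (-0.13223, 0.04623).
The interval (-0.13223, 0.04623) contains 0, so the difference is not significant.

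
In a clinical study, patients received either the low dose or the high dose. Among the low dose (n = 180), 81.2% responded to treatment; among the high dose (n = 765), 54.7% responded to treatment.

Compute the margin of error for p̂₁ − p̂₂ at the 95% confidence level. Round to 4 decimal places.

SE₁ = √(p̂₁(1−p̂₁)/n₁) = √(0.8120·0.1880/180) = 0.02912; SE₂ = √(0.5470·0.4530/765) = 0.01800.
Independent samples: SE of the difference = √(SE₁² + SE₂²) = √(0.0008479744 + 0.000324) = 0.03423.
z* for 95% confidence is 1.960, so the margin of error is 1.960 × 0.03423 = 0.06709.

0.0671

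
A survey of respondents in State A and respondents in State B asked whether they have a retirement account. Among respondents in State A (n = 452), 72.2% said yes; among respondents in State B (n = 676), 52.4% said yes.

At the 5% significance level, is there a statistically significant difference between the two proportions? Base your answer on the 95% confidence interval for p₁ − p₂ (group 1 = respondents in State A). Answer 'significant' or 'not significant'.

SE₁ = √(p̂₁(1−p̂₁)/n₁) = √(0.7220·0.2780/452) = 0.02107; SE₂ = √(0.5240·0.4760/676) = 0.01921.
Independent samples: SE of the difference = √(SE₁² + SE₂²) = √(0.0004439449 + 0.0003690241) = 0.02851.
z* for 95% confidence is 1.960, so the margin of error is 1.960 × 0.02851 = 0.05588.
Point estimate p̂₁ − p̂₂ = 0.7220 − 0.5240 = 0.1980.
0.1980 ± 0.05588 → (0.14212, 0.25388).
The interval (0.14212, 0.25388) does not contain 0, so the difference is significant.

significant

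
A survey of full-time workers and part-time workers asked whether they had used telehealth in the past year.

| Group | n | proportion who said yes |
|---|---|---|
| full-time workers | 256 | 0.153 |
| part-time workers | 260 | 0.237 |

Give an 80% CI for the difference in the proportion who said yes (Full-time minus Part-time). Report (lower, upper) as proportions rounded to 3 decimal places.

(-0.128, -0.040)

SE₁ = √(p̂₁(1−p̂₁)/n₁) = √(0.1530·0.8470/256) = 0.02250; SE₂ = √(0.2370·0.7630/260) = 0.02637.
Independent samples: SE of the difference = √(SE₁² + SE₂²) = √(0.00050625 + 0.0006953769) = 0.03466.
z* for 80% confidence is 1.282, so the margin of error is 1.282 × 0.03466 = 0.04443.
Point estimate p̂₁ − p̂₂ = 0.1530 − 0.2370 = -0.0840.
-0.0840 ± 0.04443 → (-0.128, -0.040).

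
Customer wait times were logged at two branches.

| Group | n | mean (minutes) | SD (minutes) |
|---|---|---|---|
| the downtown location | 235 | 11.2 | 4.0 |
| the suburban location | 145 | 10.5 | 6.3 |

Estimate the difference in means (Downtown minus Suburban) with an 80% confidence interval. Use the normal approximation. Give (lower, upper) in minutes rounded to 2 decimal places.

SE₁ = s₁/√n₁ = 4.0/√235 = 0.2609; SE₂ = 6.3/√145 = 0.5232.
Independent samples, unequal variances: SE_diff = √(SE₁² + SE₂²) = √(0.06806881 + 0.27373824) = 0.5846.
z* = 1.282, so margin of error = 1.282 × 0.5846 = 0.7495.
Difference in means = 11.2 − 10.5 = 0.7000.
0.7000 ± 0.7495 → (-0.05, 1.45).

(-0.05, 1.45)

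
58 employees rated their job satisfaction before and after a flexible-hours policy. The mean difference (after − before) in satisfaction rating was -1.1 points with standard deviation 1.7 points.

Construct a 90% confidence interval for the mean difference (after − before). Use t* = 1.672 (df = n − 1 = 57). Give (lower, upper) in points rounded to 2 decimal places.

This is a matched-pairs design, so SE = s_d/√n = 1.7/√58 = 0.2232.
Margin = 1.672 × 0.2232 = 0.3732; the interval is -1.1 ± 0.3732 = (-1.47, -0.73).

(-1.47, -0.73)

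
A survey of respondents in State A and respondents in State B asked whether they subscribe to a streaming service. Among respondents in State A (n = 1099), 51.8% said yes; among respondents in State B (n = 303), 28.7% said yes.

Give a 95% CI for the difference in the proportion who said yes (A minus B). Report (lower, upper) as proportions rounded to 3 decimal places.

(0.172, 0.290)

The two standard errors are √(0.5180×0.4820/1099) = 0.01507 and √(0.2870×0.7130/303) = 0.02599.
Because the samples are independent, SE_diff = √(0.01507² + 0.02599²) = 0.03004.
Using z* = 1.960 for 95%, ME = 1.960 × 0.03004 = 0.05888.
p̂₁ − p̂₂ = 0.2310; interval 0.2310 ± 0.05888 gives (0.172, 0.290).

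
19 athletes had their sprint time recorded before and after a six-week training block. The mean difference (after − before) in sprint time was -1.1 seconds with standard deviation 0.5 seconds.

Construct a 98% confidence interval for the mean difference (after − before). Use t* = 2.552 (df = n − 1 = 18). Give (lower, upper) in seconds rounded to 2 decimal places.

(-1.39, -0.81)

Paired design: SE = s_d/√n = 0.5/√19 = 0.1147.
t* = 2.552; margin of error = 2.552 × 0.1147 = 0.2927.
-1.1 ± 0.2927 → (-1.39, -0.81).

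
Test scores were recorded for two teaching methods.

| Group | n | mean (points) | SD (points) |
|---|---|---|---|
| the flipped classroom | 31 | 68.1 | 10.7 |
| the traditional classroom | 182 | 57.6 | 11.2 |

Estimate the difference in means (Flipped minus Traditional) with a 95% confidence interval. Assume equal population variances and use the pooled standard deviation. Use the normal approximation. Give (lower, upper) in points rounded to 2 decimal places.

(6.26, 14.74)

s_p = √[((n₁−1)s₁² + (n₂−1)s₂²)/(n₁+n₂−2)] = √[(30·10.7² + 181·11.2²)/211] = 11.1303.
SE = 11.1303·√(1/31 + 1/182) = 2.1626.
With z* = 1.960, margin = 1.960 × 2.1626 = 4.2387.
x̄₁ − x̄₂ = 68.1 − 57.6 = 10.5000; interval 10.5000 ± 4.2387 = (6.26, 14.74).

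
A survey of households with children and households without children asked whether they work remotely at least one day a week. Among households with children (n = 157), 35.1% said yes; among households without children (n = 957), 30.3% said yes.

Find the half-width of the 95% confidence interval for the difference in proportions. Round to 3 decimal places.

The two standard errors are √(0.3510×0.6490/157) = 0.03809 and √(0.3030×0.6970/957) = 0.01486.
Because the samples are independent, SE_diff = √(0.03809² + 0.01486²) = 0.04089.
Using z* = 1.960 for 95%, ME = 1.960 × 0.04089 = 0.08014.

0.080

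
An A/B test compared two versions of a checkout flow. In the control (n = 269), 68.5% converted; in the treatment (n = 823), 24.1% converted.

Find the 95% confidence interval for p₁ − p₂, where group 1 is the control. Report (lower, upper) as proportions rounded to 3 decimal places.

(0.381, 0.507)

Each SE is √(p̂(1−p̂)/n): √(0.6850·0.3150/269) = 0.02832 and √(0.2410·0.7590/823) = 0.01491.
SE(p̂₁ − p̂₂) = √(SE₁² + SE₂²) = √(0.0008020224 + 0.0002223081) = 0.03201, since the two samples are independent.
At 95% confidence z* = 1.960; margin = 1.960 × 0.03201 = 0.06274.
The difference is 0.6850 − 0.2410 = 0.4440, so the interval is 0.4440 ± 0.06274 = (0.381, 0.507).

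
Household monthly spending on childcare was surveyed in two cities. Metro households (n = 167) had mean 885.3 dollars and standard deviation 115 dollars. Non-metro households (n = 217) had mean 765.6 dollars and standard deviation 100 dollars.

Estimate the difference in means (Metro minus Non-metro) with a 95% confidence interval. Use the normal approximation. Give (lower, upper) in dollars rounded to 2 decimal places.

(97.76, 141.64)

SE₁ = s₁/√n₁ = 115/√167 = 8.8990; SE₂ = 100/√217 = 6.7884.
Independent samples, unequal variances: SE_diff = √(SE₁² + SE₂²) = √(79.192201 + 46.08237456) = 11.1926.
z* = 1.960, so margin of error = 1.960 × 11.1926 = 21.9375.
Difference in means = 885.3 − 765.6 = 119.7000.
119.7000 ± 21.9375 → (97.76, 141.64).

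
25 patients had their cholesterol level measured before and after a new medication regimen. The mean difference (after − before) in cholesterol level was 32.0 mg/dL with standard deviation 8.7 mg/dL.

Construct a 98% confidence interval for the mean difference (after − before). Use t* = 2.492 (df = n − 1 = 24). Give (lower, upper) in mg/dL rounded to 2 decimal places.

(27.66, 36.34)

Paired design: SE = s_d/√n = 8.7/√25 = 1.7400.
t* = 2.492; margin of error = 2.492 × 1.7400 = 4.3361.
32.0 ± 4.3361 → (27.66, 36.34).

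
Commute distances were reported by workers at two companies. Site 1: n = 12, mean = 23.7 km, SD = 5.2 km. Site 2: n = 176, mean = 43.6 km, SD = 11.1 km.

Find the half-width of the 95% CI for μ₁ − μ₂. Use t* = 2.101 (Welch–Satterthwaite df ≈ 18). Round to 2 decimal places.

SE₁ = s₁/√n₁ = 5.2/√12 = 1.5011; SE₂ = 11.1/√176 = 0.8367.
Independent samples, unequal variances: SE_diff = √(SE₁² + SE₂²) = √(2.25330121 + 0.70006689) = 1.7185.
t* = 2.101, so margin of error = 2.101 × 1.7185 = 3.6106.

3.61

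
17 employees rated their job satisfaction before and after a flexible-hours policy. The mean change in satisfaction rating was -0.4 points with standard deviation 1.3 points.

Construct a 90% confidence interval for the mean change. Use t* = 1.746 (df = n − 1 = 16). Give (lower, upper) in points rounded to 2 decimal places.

This is a matched-pairs design, so SE = s_d/√n = 1.3/√17 = 0.3153.
Margin = 1.746 × 0.3153 = 0.5505; the interval is -0.4 ± 0.5505 = (-0.95, 0.15).

(-0.95, 0.15)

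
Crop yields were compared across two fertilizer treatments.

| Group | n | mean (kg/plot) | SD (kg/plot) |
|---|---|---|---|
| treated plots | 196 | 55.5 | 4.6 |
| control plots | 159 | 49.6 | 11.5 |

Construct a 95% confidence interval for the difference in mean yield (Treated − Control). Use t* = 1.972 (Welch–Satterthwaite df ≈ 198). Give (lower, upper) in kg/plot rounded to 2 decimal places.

(3.99, 7.81)

Standard errors of each mean: 4.6/√196 = 0.3286 and 11.5/√159 = 0.9120.
SE(x̄₁ − x̄₂) = √(0.3286² + 0.9120²) = 0.9694 for independent samples with unequal variances.
With t* = 1.972, the margin is 1.972 × 0.9694 = 1.9117.
x̄₁ − x̄₂ = 55.5 − 49.6 = 5.9000; the interval is 5.9000 ± 1.9117 = (3.99, 7.81).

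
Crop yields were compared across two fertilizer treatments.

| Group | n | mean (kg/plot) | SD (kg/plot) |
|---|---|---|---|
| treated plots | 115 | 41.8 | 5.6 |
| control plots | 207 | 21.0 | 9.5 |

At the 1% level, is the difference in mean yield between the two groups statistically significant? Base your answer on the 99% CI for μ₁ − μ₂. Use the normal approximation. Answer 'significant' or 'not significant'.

Per-group SEs: s₁/√n₁ = 5.6/√115 = 0.5222, s₂/√n₂ = 9.5/√207 = 0.6603.
Unpooled SE of the difference: √(0.27269284 + 0.43599609) = 0.8418.
Margin of error = z* · SE = 2.576 × 0.8418 = 2.1685.
x̄₁ − x̄₂ = 41.8 − 21.0 = 20.8000.
CI: 20.8000 ± 2.1685 = (18.6315, 22.9685).
The interval (18.6315, 22.9685) does not contain 0, so the difference is significant.

significant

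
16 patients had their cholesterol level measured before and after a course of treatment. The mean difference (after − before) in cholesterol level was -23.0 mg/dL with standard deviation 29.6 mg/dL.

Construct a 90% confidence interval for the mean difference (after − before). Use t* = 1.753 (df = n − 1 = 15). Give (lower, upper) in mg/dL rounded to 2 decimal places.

This is a matched-pairs design, so SE = s_d/√n = 29.6/√16 = 7.4000.
Margin = 1.753 × 7.4000 = 12.9722; the interval is -23.0 ± 12.9722 = (-35.97, -10.03).

(-35.97, -10.03)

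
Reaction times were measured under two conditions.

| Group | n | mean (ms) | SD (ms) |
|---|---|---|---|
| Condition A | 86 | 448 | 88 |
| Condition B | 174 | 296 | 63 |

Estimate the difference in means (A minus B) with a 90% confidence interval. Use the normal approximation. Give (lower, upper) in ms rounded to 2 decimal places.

(134.52, 169.48)

Standard errors of each mean: 88/√86 = 9.4893 and 63/√174 = 4.7760.
SE(x̄₁ − x̄₂) = √(9.4893² + 4.7760²) = 10.6234 for independent samples with unequal variances.
With z* = 1.645, the margin is 1.645 × 10.6234 = 17.4755.
x̄₁ − x̄₂ = 448 − 296 = 152.0000; the interval is 152.0000 ± 17.4755 = (134.52, 169.48).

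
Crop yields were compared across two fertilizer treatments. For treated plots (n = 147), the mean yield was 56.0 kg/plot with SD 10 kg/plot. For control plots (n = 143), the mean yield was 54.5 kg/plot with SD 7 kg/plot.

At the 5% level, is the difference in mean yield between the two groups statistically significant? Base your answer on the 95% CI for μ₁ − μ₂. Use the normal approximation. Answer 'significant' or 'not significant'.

not significant

Per-group SEs: s₁/√n₁ = 10/√147 = 0.8248, s₂/√n₂ = 7/√143 = 0.5854.
Unpooled SE of the difference: √(0.68029504 + 0.34269316) = 1.0114.
Margin of error = z* · SE = 1.960 × 1.0114 = 1.9823.
x̄₁ − x̄₂ = 56.0 − 54.5 = 1.5000.
CI: 1.5000 ± 1.9823 = (-0.4823, 3.4823).
The interval (-0.4823, 3.4823) contains 0, so the difference is not significant.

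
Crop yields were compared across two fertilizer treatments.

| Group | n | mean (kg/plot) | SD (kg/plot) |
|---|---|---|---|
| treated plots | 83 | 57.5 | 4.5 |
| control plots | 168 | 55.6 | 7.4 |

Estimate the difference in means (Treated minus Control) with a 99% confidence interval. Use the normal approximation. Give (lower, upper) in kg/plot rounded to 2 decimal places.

SE₁ = s₁/√n₁ = 4.5/√83 = 0.4939; SE₂ = 7.4/√168 = 0.5709.
Independent samples, unequal variances: SE_diff = √(SE₁² + SE₂²) = √(0.24393721 + 0.32592681) = 0.7549.
z* = 2.576, so margin of error = 2.576 × 0.7549 = 1.9446.
Difference in means = 57.5 − 55.6 = 1.9000.
1.9000 ± 1.9446 → (-0.04, 3.84).

(-0.04, 3.84)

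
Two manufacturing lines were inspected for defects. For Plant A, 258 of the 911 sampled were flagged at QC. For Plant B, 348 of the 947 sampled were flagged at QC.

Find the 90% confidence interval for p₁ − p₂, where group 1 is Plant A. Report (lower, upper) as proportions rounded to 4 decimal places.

(-0.1199, -0.0487)

Sample proportions: 258/911 = 0.2832, 348/947 = 0.3675.
Each SE is √(p̂(1−p̂)/n): √(0.2832·0.7168/911) = 0.01493 and √(0.3675·0.6325/947) = 0.01567.
SE(p̂₁ − p̂₂) = √(SE₁² + SE₂²) = √(0.0002229049 + 0.0002455489) = 0.02164, since the two samples are independent.
At 90% confidence z* = 1.645; margin = 1.645 × 0.02164 = 0.03560.
The difference is 0.2832 − 0.3675 = -0.0843, so the interval is -0.0843 ± 0.03560 = (-0.1199, -0.0487).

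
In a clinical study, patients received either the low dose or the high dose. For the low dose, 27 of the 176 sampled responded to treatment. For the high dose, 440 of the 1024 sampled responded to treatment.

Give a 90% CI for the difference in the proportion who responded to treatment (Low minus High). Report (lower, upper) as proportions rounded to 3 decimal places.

(-0.328, -0.225)

First, p̂₁ = 27/176 = 0.1534; p̂₂ = 440/1024 = 0.4297.
The two standard errors are √(0.1534×0.8466/176) = 0.02716 and √(0.4297×0.5703/1024) = 0.01547.
Because the samples are independent, SE_diff = √(0.02716² + 0.01547²) = 0.03126.
Using z* = 1.645 for 90%, ME = 1.645 × 0.03126 = 0.05142.
p̂₁ − p̂₂ = -0.2763; interval -0.2763 ± 0.05142 gives (-0.328, -0.225).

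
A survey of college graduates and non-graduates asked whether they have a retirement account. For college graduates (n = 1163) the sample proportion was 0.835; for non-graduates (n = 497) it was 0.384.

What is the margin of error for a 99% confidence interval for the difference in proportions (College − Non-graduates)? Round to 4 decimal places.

The two standard errors are √(0.8350×0.1650/1163) = 0.01088 and √(0.3840×0.6160/497) = 0.02182.
Because the samples are independent, SE_diff = √(0.01088² + 0.02182²) = 0.02438.
Using z* = 2.576 for 99%, ME = 2.576 × 0.02438 = 0.06280.

0.0628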